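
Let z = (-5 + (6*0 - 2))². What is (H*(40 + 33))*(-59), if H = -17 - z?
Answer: 284262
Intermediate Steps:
z = 49 (z = (-5 + (0 - 2))² = (-5 - 2)² = (-7)² = 49)
H = -66 (H = -17 - 1*49 = -17 - 49 = -66)
(H*(40 + 33))*(-59) = -66*(40 + 33)*(-59) = -66*73*(-59) = -4818*(-59) = 284262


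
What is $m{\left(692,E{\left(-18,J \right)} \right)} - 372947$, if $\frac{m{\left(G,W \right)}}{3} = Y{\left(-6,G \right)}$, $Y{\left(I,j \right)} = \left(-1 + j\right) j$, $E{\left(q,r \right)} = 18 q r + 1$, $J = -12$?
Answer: $1061569$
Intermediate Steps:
$E{\left(q,r \right)} = 1 + 18 q r$ ($E{\left(q,r \right)} = 18 q r + 1 = 1 + 18 q r$)
$Y{\left(I,j \right)} = j \left(-1 + j\right)$
$m{\left(G,W \right)} = 3 G \left(-1 + G\right)$
$m{\left(692,E{\left(-18,J \right)} \right)} - 372947 = 3 \cdot 692 \left(-1 + 692\right) - 372947 = 3 \cdot 692 \cdot 691 - 372947 = 1434516 - 372947 = 1061569$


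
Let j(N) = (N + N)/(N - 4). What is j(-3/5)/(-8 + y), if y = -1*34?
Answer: -1/161 ≈ -0.0062112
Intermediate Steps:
j(N) = 2*N/(-4 + N) (j(N) = (2*N)/(-4 + N) = 2*N/(-4 + N))
y = -34
j(-3/5)/(-8 + y) = (2*(-3/5)/(-4 - 3/5))/(-8 - 34) = (2*(-3*⅕)/(-4 - 3*⅕))/(-42) = (2*(-⅗)/(-4 - ⅗))*(-1/42) = (2*(-⅗)/(-23/5))*(-1/42) = (2*(-⅗)*(-5/23))*(-1/42) = (6/23)*(-1/42) = -1/161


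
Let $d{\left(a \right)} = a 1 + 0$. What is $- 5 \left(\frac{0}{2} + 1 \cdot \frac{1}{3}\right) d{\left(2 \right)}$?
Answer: $- \frac{10}{3} \approx -3.3333$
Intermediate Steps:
$d{\left(a \right)} = a$ ($d{\left(a \right)} = a + 0 = a$)
$- 5 \left(\frac{0}{2} + 1 \cdot \frac{1}{3}\right) d{\left(2 \right)} = - 5 \left(\frac{0}{2} + 1 \cdot \frac{1}{3}\right) 2 = - 5 \left(0 \cdot \frac{1}{2} + 1 \cdot \frac{1}{3}\right) 2 = - 5 \left(0 + \frac{1}{3}\right) 2 = \left(-5\right) \frac{1}{3} \cdot 2 = \left(- \frac{5}{3}\right) 2 = - \frac{10}{3}$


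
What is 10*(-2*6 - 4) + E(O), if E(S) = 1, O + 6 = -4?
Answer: -159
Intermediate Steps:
O = -10 (O = -6 - 4 = -10)
10*(-2*6 - 4) + E(O) = 10*(-2*6 - 4) + 1 = 10*(-12 - 4) + 1 = 10*(-16) + 1 = -160 + 1 = -159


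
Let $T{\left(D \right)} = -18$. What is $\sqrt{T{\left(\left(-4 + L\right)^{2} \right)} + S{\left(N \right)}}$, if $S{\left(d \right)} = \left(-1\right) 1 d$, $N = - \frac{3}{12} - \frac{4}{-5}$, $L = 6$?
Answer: $\frac{i \sqrt{1855}}{10} \approx 4.307 i$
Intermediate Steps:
$N = \frac{11}{20}$ ($N = \left(-3\right) \frac{1}{12} - - \frac{4}{5} = - \frac{1}{4} + \frac{4}{5} = \frac{11}{20} \approx 0.55$)
$S{\left(d \right)} = - d$
$\sqrt{T{\left(\left(-4 + L\right)^{2} \right)} + S{\left(N \right)}} = \sqrt{-18 - \frac{11}{20}} = \sqrt{- \frac{371}{20}} = \frac{i \sqrt{1855}}{10}$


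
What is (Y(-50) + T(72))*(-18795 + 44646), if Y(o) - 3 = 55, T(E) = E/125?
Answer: 189281022/125 ≈ 1.5142e+6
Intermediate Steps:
T(E) = E/125 (T(E) = E*(1/125) = E/125)
Y(o) = 58 (Y(o) = 3 + 55 = 58)
(Y(-50) + T(72))*(-18795 + 44646) = (58 + (1/125)*72)*(-18795 + 44646) = (58 + 72/125)*25851 = (7322/125)*25851 = 189281022/125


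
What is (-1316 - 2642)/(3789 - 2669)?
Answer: -1979/560 ≈ -3.5339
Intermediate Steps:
(-1316 - 2642)/(3789 - 2669) = -3958/1120 = -3958*1/1120 = -1979/560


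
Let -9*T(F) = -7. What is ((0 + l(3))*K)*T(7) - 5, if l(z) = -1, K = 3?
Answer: -22/3 ≈ -7.3333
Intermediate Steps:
T(F) = 7/9 (T(F) = -1/9*(-7) = 7/9)
((0 + l(3))*K)*T(7) - 5 = ((0 - 1)*3)*(7/9) - 5 = -1*3*(7/9) - 5 = -3*7/9 - 5 = -7/3 - 5 = -22/3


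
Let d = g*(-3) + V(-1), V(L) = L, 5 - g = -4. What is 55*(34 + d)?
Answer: 330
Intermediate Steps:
g = 9 (g = 5 - 1*(-4) = 5 + 4 = 9)
d = -28 (d = 9*(-3) - 1 = -27 - 1 = -28)
55*(34 + d) = 55*(34 - 28) = 55*6 = 330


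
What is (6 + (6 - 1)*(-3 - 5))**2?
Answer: 1156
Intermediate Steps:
(6 + (6 - 1)*(-3 - 5))**2 = (6 + 5*(-8))**2 = (6 - 40)**2 = (-34)**2 = 1156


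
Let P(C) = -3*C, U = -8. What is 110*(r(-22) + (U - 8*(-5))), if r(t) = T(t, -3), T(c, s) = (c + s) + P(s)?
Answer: 1760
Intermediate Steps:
T(c, s) = c - 2*s (T(c, s) = (c + s) - 3*s = c - 2*s)
r(t) = 6 + t (r(t) = t - 2*(-3) = t + 6 = 6 + t)
110*(r(-22) + (U - 8*(-5))) = 110*((6 - 22) + (-8 - 8*(-5))) = 110*(-16 + (-8 + 40)) = 110*(-16 + 32) = 110*16 = 1760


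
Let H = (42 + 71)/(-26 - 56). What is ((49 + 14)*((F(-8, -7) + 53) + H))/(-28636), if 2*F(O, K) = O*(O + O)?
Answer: -597303/2348152 ≈ -0.25437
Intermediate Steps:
F(O, K) = O**2 (F(O, K) = (O*(O + O))/2 = (O*(2*O))/2 = (2*O**2)/2 = O**2)
H = -113/82 (H = 113/(-82) = 113*(-1/82) = -113/82 ≈ -1.3780)
((49 + 14)*((F(-8, -7) + 53) + H))/(-28636) = ((49 + 14)*(((-8)**2 + 53) - 113/82))/(-28636) = (63*((64 + 53) - 113/82))*(-1/28636) = (63*(117 - 113/82))*(-1/28636) = (63*(9481/82))*(-1/28636) = (597303/82)*(-1/28636) = -597303/2348152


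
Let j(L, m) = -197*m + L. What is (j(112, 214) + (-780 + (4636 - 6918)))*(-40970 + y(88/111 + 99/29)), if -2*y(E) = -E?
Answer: 1982882416242/1073 ≈ 1.8480e+9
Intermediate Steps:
j(L, m) = L - 197*m
y(E) = E/2 (y(E) = -(-1)*E/2 = E/2)
(j(112, 214) + (-780 + (4636 - 6918)))*(-40970 + y(88/111 + 99/29)) = ((112 - 197*214) + (-780 + (4636 - 6918)))*(-40970 + (88/111 + 99/29)/2) = ((112 - 42158) + (-780 - 2282))*(-40970 + (88*(1/111) + 99*(1/29))/2) = (-42046 - 3062)*(-40970 + (88/111 + 99/29)/2) = -45108*(-40970 + (½)*(13541/3219)) = -45108*(-40970 + 13541/6438) = -45108*(-263751319/6438) = 1982882416242/1073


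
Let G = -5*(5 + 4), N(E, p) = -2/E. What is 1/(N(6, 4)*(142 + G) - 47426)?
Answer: -3/142375 ≈ -2.1071e-5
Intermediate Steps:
G = -45 (G = -5*9 = -45)
1/(N(6, 4)*(142 + G) - 47426) = 1/((-2/6)*(142 - 45) - 47426) = 1/(-2*⅙*97 - 47426) = 1/(-⅓*97 - 47426) = 1/(-97/3 - 47426) = 1/(-142375/3) = -3/142375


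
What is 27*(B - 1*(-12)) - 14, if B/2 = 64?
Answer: 3766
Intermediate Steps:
B = 128 (B = 2*64 = 128)
27*(B - 1*(-12)) - 14 = 27*(128 - 1*(-12)) - 14 = 27*(128 + 12) - 14 = 27*140 - 14 = 3780 - 14 = 3766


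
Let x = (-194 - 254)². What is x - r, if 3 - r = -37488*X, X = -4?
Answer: 350653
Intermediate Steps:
r = -149949 (r = 3 - (-37488)*(-4) = 3 - 1*149952 = 3 - 149952 = -149949)
x = 200704 (x = (-448)² = 200704)
x - r = 200704 - 1*(-149949) = 200704 + 149949 = 350653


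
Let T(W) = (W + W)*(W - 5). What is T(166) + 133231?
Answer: 186683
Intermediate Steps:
T(W) = 2*W*(-5 + W) (T(W) = (2*W)*(-5 + W) = 2*W*(-5 + W))
T(166) + 133231 = 2*166*(-5 + 166) + 133231 = 2*166*161 + 133231 = 53452 + 133231 = 186683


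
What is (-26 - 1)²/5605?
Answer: 729/5605 ≈ 0.13006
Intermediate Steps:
(-26 - 1)²/5605 = (-27)²*(1/5605) = 729*(1/5605) = 729/5605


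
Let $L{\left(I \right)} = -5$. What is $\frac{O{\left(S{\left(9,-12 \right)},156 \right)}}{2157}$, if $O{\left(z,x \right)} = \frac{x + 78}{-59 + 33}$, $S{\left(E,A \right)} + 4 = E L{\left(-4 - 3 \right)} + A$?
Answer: $- \frac{3}{719} \approx -0.0041725$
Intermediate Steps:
$S{\left(E,A \right)} = -4 + A - 5 E$ ($S{\left(E,A \right)} = -4 + \left(E \left(-5\right) + A\right) = -4 + \left(- 5 E + A\right) = -4 + \left(A - 5 E\right) = -4 + A - 5 E$)
$O{\left(z,x \right)} = -3 - \frac{x}{26}$ ($O{\left(z,x \right)} = \frac{78 + x}{-26} = \left(78 + x\right) \left(- \frac{1}{26}\right) = -3 - \frac{x}{26}$)
$\frac{O{\left(S{\left(9,-12 \right)},156 \right)}}{2157} = \frac{-3 - 6}{2157} = \left(-3 - 6\right) \frac{1}{2157} = \left(-9\right) \frac{1}{2157} = - \frac{3}{719}$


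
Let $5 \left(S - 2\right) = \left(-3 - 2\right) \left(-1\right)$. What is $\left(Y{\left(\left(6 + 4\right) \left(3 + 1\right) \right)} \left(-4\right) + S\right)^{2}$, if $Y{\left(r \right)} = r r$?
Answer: $40921609$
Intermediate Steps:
$Y{\left(r \right)} = r^{2}$
$S = 3$ ($S = 2 + \frac{\left(-3 - 2\right) \left(-1\right)}{5} = 2 + \frac{\left(-5\right) \left(-1\right)}{5} = 2 + \frac{1}{5} \cdot 5 = 2 + 1 = 3$)
$\left(Y{\left(\left(6 + 4\right) \left(3 + 1\right) \right)} \left(-4\right) + S\right)^{2} = \left(\left(\left(6 + 4\right) \left(3 + 1\right)\right)^{2} \left(-4\right) + 3\right)^{2} = \left(\left(10 \cdot 4\right)^{2} \left(-4\right) + 3\right)^{2} = \left(40^{2} \left(-4\right) + 3\right)^{2} = \left(1600 \left(-4\right) + 3\right)^{2} = \left(-6400 + 3\right)^{2} = \left(-6397\right)^{2} = 40921609$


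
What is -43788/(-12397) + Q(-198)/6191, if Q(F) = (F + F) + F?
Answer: 263727690/76749827 ≈ 3.4362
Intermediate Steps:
Q(F) = 3*F (Q(F) = 2*F + F = 3*F)
-43788/(-12397) + Q(-198)/6191 = -43788/(-12397) + (3*(-198))/6191 = -43788*(-1/12397) - 594*1/6191 = 43788/12397 - 594/6191 = 263727690/76749827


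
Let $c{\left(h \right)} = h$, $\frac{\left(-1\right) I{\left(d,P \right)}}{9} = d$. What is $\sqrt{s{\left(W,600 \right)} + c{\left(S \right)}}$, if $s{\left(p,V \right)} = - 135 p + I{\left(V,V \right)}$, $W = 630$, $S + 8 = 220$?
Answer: $i \sqrt{90238} \approx 300.4 i$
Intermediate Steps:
$S = 212$ ($S = -8 + 220 = 212$)
$I{\left(d,P \right)} = - 9 d$
$s{\left(p,V \right)} = - 135 p - 9 V$
$\sqrt{s{\left(W,600 \right)} + c{\left(S \right)}} = \sqrt{\left(\left(-135\right) 630 - 5400\right) + 212} = \sqrt{\left(-85050 - 5400\right) + 212} = \sqrt{-90450 + 212} = \sqrt{-90238} = i \sqrt{90238}$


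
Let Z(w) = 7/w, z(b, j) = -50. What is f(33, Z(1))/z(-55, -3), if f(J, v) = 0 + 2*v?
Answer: -7/25 ≈ -0.28000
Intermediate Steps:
f(J, v) = 2*v
f(33, Z(1))/z(-55, -3) = (2*(7/1))/(-50) = (2*(7*1))*(-1/50) = (2*7)*(-1/50) = 14*(-1/50) = -7/25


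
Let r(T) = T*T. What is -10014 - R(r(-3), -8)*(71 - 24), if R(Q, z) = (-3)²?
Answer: -10437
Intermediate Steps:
r(T) = T²
R(Q, z) = 9
-10014 - R(r(-3), -8)*(71 - 24) = -10014 - 9*(71 - 24) = -10014 - 9*47 = -10014 - 1*423 = -10014 - 423 = -10437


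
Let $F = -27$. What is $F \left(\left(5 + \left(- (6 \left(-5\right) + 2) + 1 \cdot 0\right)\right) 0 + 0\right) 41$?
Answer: $0$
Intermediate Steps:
$F \left(\left(5 + \left(- (6 \left(-5\right) + 2) + 1 \cdot 0\right)\right) 0 + 0\right) 41 = - 27 \left(\left(5 + \left(- (6 \left(-5\right) + 2) + 1 \cdot 0\right)\right) 0 + 0\right) 41 = - 27 \left(\left(5 + \left(- (-30 + 2) + 0\right)\right) 0 + 0\right) 41 = - 27 \left(\left(5 + \left(\left(-1\right) \left(-28\right) + 0\right)\right) 0 + 0\right) 41 = - 27 \left(\left(5 + \left(28 + 0\right)\right) 0 + 0\right) 41 = - 27 \left(\left(5 + 28\right) 0 + 0\right) 41 = - 27 \left(33 \cdot 0 + 0\right) 41 = - 27 \left(0 + 0\right) 41 = \left(-27\right) 0 \cdot 41 = 0 \cdot 41 = 0$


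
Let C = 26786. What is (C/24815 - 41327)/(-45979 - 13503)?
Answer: 1025502719/1476045830 ≈ 0.69476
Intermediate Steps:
(C/24815 - 41327)/(-45979 - 13503) = (26786/24815 - 41327)/(-45979 - 13503) = (26786*(1/24815) - 41327)/(-59482) = (26786/24815 - 41327)*(-1/59482) = -1025502719/24815*(-1/59482) = 1025502719/1476045830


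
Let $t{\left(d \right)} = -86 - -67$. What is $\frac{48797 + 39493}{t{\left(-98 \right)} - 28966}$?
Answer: $- \frac{17658}{5797} \approx -3.0461$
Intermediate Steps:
$t{\left(d \right)} = -19$ ($t{\left(d \right)} = -86 + 67 = -19$)
$\frac{48797 + 39493}{t{\left(-98 \right)} - 28966} = \frac{48797 + 39493}{-19 - 28966} = \frac{88290}{-28985} = 88290 \left(- \frac{1}{28985}\right) = - \frac{17658}{5797}$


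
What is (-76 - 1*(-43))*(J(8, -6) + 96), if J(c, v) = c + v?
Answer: -3234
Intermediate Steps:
(-76 - 1*(-43))*(J(8, -6) + 96) = (-76 - 1*(-43))*((8 - 6) + 96) = (-76 + 43)*(2 + 96) = -33*98 = -3234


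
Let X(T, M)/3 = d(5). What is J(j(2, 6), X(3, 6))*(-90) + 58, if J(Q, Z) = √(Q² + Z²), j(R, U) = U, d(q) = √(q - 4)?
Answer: 58 - 270*√5 ≈ -545.74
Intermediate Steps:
d(q) = √(-4 + q)
X(T, M) = 3 (X(T, M) = 3*√(-4 + 5) = 3*√1 = 3*1 = 3)
J(j(2, 6), X(3, 6))*(-90) + 58 = √(6² + 3²)*(-90) + 58 = √(36 + 9)*(-90) + 58 = √45*(-90) + 58 = (3*√5)*(-90) + 58 = -270*√5 + 58 = 58 - 270*√5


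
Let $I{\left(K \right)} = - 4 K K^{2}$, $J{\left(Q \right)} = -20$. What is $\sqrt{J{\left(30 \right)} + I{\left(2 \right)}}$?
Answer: $2 i \sqrt{13} \approx 7.2111 i$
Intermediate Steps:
$I{\left(K \right)} = - 4 K^{3}$
$\sqrt{J{\left(30 \right)} + I{\left(2 \right)}} = \sqrt{-20 - 4 \cdot 2^{3}} = \sqrt{-20 - 32} = \sqrt{-52} = 2 i \sqrt{13}$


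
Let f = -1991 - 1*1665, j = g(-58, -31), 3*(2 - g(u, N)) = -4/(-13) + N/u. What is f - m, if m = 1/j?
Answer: -14220446/3889 ≈ -3656.6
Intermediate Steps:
g(u, N) = 74/39 - N/(3*u) (g(u, N) = 2 - (-4/(-13) + N/u)/3 = 2 - (-4*(-1/13) + N/u)/3 = 2 - (4/13 + N/u)/3 = 2 + (-4/39 - N/(3*u)) = 74/39 - N/(3*u))
j = 3889/2262 (j = 74/39 - ⅓*(-31)/(-58) = 74/39 - ⅓*(-31)*(-1/58) = 74/39 - 31/174 = 3889/2262 ≈ 1.7193)
f = -3656 (f = -1991 - 1665 = -3656)
m = 2262/3889 (m = 1/(3889/2262) = 2262/3889 ≈ 0.58164)
f - m = -3656 - 1*2262/3889 = -3656 - 2262/3889 = -14220446/3889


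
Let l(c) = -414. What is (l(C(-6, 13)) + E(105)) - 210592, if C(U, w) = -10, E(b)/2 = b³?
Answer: 2104244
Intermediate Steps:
E(b) = 2*b³
(l(C(-6, 13)) + E(105)) - 210592 = (-414 + 2*105³) - 210592 = (-414 + 2*1157625) - 210592 = (-414 + 2315250) - 210592 = 2314836 - 210592 = 2104244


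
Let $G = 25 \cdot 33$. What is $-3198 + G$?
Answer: $-2373$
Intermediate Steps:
$G = 825$
$-3198 + G = -3198 + 825 = -2373$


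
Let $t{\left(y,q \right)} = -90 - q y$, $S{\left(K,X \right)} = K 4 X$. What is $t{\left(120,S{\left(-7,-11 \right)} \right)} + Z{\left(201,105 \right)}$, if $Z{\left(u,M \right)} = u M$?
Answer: $-15945$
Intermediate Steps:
$S{\left(K,X \right)} = 4 K X$
$Z{\left(u,M \right)} = M u$
$t{\left(y,q \right)} = -90 - q y$
$t{\left(120,S{\left(-7,-11 \right)} \right)} + Z{\left(201,105 \right)} = \left(-90 - 4 \left(-7\right) \left(-11\right) 120\right) + 105 \cdot 201 = \left(-90 - 308 \cdot 120\right) + 21105 = \left(-90 - 36960\right) + 21105 = -37050 + 21105 = -15945$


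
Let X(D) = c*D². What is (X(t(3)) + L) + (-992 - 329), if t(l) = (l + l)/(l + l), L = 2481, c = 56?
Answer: 1216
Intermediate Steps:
t(l) = 1 (t(l) = (2*l)/((2*l)) = (2*l)*(1/(2*l)) = 1)
X(D) = 56*D²
(X(t(3)) + L) + (-992 - 329) = (56*1² + 2481) + (-992 - 329) = (56*1 + 2481) - 1321 = (56 + 2481) - 1321 = 2537 - 1321 = 1216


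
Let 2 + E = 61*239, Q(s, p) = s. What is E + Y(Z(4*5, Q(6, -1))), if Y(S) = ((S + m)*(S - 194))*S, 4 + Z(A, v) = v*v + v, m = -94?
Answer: 346545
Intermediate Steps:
E = 14577 (E = -2 + 61*239 = -2 + 14579 = 14577)
Z(A, v) = -4 + v + v**2 (Z(A, v) = -4 + (v*v + v) = -4 + (v**2 + v) = -4 + (v + v**2) = -4 + v + v**2)
Y(S) = S*(-194 + S)*(-94 + S) (Y(S) = ((S - 94)*(S - 194))*S = ((-94 + S)*(-194 + S))*S = ((-194 + S)*(-94 + S))*S = S*(-194 + S)*(-94 + S))
E + Y(Z(4*5, Q(6, -1))) = 14577 + (-4 + 6 + 6**2)*(18236 + (-4 + 6 + 6**2)**2 - 288*(-4 + 6 + 6**2)) = 14577 + (-4 + 6 + 36)*(18236 + (-4 + 6 + 36)**2 - 288*(-4 + 6 + 36)) = 14577 + 38*(18236 + 38**2 - 288*38) = 14577 + 38*(18236 + 1444 - 10944) = 14577 + 38*8736 = 14577 + 331968 = 346545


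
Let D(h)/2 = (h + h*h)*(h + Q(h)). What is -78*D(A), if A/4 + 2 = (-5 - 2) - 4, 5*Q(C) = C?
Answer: 129078144/5 ≈ 2.5816e+7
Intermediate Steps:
Q(C) = C/5
A = -52 (A = -8 + 4*((-5 - 2) - 4) = -8 + 4*(-7 - 4) = -8 + 4*(-11) = -8 - 44 = -52)
D(h) = 12*h*(h + h**2)/5 (D(h) = 2*((h + h*h)*(h + h/5)) = 2*((h + h**2)*(6*h/5)) = 2*(6*h*(h + h**2)/5) = 12*h*(h + h**2)/5)
-78*D(A) = -936*(-52)**2*(1 - 52)/5 = -936*2704*(-51)/5 = -78*(-1654848/5) = 129078144/5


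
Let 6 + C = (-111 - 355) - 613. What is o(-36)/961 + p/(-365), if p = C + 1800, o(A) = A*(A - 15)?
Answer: -3395/70153 ≈ -0.048394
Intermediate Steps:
o(A) = A*(-15 + A)
C = -1085 (C = -6 + ((-111 - 355) - 613) = -6 + (-466 - 613) = -6 - 1079 = -1085)
p = 715 (p = -1085 + 1800 = 715)
o(-36)/961 + p/(-365) = -36*(-15 - 36)/961 + 715/(-365) = -36*(-51)*(1/961) + 715*(-1/365) = 1836*(1/961) - 143/73 = 1836/961 - 143/73 = -3395/70153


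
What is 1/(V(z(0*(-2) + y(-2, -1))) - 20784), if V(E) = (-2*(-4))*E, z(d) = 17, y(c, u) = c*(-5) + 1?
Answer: -1/20648 ≈ -4.8431e-5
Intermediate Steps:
y(c, u) = 1 - 5*c (y(c, u) = -5*c + 1 = 1 - 5*c)
V(E) = 8*E
1/(V(z(0*(-2) + y(-2, -1))) - 20784) = 1/(8*17 - 20784) = 1/(136 - 20784) = 1/(-20648) = -1/20648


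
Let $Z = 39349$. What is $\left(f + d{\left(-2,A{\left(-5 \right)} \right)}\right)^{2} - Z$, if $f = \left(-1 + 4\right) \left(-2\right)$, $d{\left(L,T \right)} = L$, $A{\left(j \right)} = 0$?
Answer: $-39285$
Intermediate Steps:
$f = -6$ ($f = 3 \left(-2\right) = -6$)
$\left(f + d{\left(-2,A{\left(-5 \right)} \right)}\right)^{2} - Z = \left(-6 - 2\right)^{2} - 39349 = \left(-8\right)^{2} - 39349 = 64 - 39349 = -39285$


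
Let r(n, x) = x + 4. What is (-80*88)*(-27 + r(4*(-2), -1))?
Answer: 168960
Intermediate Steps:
r(n, x) = 4 + x
(-80*88)*(-27 + r(4*(-2), -1)) = (-80*88)*(-27 + (4 - 1)) = -7040*(-27 + 3) = -7040*(-24) = 168960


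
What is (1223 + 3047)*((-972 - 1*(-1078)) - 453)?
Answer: -1481690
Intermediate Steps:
(1223 + 3047)*((-972 - 1*(-1078)) - 453) = 4270*((-972 + 1078) - 453) = 4270*(106 - 453) = 4270*(-347) = -1481690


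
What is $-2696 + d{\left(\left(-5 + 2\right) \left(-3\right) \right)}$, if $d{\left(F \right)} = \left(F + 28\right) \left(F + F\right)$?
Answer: $-2030$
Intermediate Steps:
$d{\left(F \right)} = 2 F \left(28 + F\right)$ ($d{\left(F \right)} = \left(28 + F\right) 2 F = 2 F \left(28 + F\right)$)
$-2696 + d{\left(\left(-5 + 2\right) \left(-3\right) \right)} = -2696 + 2 \left(-5 + 2\right) \left(-3\right) \left(28 + \left(-5 + 2\right) \left(-3\right)\right) = -2696 + 2 \left(\left(-3\right) \left(-3\right)\right) \left(28 - -9\right) = -2696 + 2 \cdot 9 \left(28 + 9\right) = -2696 + 2 \cdot 9 \cdot 37 = -2696 + 666 = -2030$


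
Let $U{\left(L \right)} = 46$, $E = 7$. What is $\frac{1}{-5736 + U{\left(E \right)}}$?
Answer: $- \frac{1}{5690} \approx -0.00017575$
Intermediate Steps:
$\frac{1}{-5736 + U{\left(E \right)}} = \frac{1}{-5736 + 46} = \frac{1}{-5690} = - \frac{1}{5690}$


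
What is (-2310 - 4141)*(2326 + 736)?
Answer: -19752962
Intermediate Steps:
(-2310 - 4141)*(2326 + 736) = -6451*3062 = -19752962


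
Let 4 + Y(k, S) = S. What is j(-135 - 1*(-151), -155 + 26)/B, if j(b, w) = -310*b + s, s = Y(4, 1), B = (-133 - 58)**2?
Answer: -4963/36481 ≈ -0.13604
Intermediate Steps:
B = 36481 (B = (-191)**2 = 36481)
Y(k, S) = -4 + S
s = -3 (s = -4 + 1 = -3)
j(b, w) = -3 - 310*b (j(b, w) = -310*b - 3 = -3 - 310*b)
j(-135 - 1*(-151), -155 + 26)/B = (-3 - 310*(-135 - 1*(-151)))/36481 = (-3 - 310*(-135 + 151))*(1/36481) = (-3 - 310*16)*(1/36481) = (-3 - 4960)*(1/36481) = -4963*1/36481 = -4963/36481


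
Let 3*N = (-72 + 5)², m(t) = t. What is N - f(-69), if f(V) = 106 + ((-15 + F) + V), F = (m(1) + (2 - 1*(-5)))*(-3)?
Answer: 4495/3 ≈ 1498.3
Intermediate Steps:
F = -24 (F = (1 + (2 - 1*(-5)))*(-3) = (1 + (2 + 5))*(-3) = (1 + 7)*(-3) = 8*(-3) = -24)
f(V) = 67 + V (f(V) = 106 + ((-15 - 24) + V) = 106 + (-39 + V) = 67 + V)
N = 4489/3 (N = (-72 + 5)²/3 = (⅓)*(-67)² = (⅓)*4489 = 4489/3 ≈ 1496.3)
N - f(-69) = 4489/3 - (67 - 69) = 4489/3 - 1*(-2) = 4489/3 + 2 = 4495/3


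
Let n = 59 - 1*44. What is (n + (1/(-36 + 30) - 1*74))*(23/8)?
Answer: -8165/48 ≈ -170.10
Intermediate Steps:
n = 15 (n = 59 - 44 = 15)
(n + (1/(-36 + 30) - 1*74))*(23/8) = (15 + (1/(-36 + 30) - 1*74))*(23/8) = (15 + (1/(-6) - 74))*(23*(⅛)) = (15 + (-⅙ - 74))*(23/8) = (15 - 445/6)*(23/8) = -355/6*23/8 = -8165/48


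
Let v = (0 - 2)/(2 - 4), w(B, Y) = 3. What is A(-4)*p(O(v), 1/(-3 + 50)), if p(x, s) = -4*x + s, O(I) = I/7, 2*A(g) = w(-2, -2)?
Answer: -543/658 ≈ -0.82523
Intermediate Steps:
v = 1 (v = -2/(-2) = -2*(-½) = 1)
A(g) = 3/2 (A(g) = (½)*3 = 3/2)
O(I) = I/7 (O(I) = I*(⅐) = I/7)
p(x, s) = s - 4*x
A(-4)*p(O(v), 1/(-3 + 50)) = 3*(1/(-3 + 50) - 4/7)/2 = 3*(1/47 - 4*⅐)/2 = 3*(1/47 - 4/7)/2 = (3/2)*(-181/329) = -543/658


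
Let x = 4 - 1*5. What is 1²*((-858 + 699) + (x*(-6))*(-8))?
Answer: -207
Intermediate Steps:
x = -1 (x = 4 - 5 = -1)
1²*((-858 + 699) + (x*(-6))*(-8)) = 1²*((-858 + 699) - 1*(-6)*(-8)) = 1*(-159 + 6*(-8)) = 1*(-159 - 48) = 1*(-207) = -207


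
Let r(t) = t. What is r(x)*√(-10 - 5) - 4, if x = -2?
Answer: -4 - 2*I*√15 ≈ -4.0 - 7.746*I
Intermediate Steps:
r(x)*√(-10 - 5) - 4 = -2*√(-10 - 5) - 4 = -2*I*√15 - 4 = -4 - 2*I*√15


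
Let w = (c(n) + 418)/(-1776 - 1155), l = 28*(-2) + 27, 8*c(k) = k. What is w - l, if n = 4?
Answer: 56387/1954 ≈ 28.857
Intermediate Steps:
c(k) = k/8
l = -29 (l = -56 + 27 = -29)
w = -279/1954 (w = ((⅛)*4 + 418)/(-1776 - 1155) = (½ + 418)/(-2931) = (837/2)*(-1/2931) = -279/1954 ≈ -0.14278)
w - l = -279/1954 - 1*(-29) = -279/1954 + 29 = 56387/1954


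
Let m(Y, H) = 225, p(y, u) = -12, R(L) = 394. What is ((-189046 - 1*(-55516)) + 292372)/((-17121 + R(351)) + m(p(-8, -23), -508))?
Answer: -79421/8251 ≈ -9.6256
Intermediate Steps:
((-189046 - 1*(-55516)) + 292372)/((-17121 + R(351)) + m(p(-8, -23), -508)) = ((-189046 - 1*(-55516)) + 292372)/((-17121 + 394) + 225) = ((-189046 + 55516) + 292372)/(-16727 + 225) = (-133530 + 292372)/(-16502) = 158842*(-1/16502) = -79421/8251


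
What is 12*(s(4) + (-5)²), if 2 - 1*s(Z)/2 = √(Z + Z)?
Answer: 348 - 48*√2 ≈ 280.12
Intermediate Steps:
s(Z) = 4 - 2*√2*√Z (s(Z) = 4 - 2*√(Z + Z) = 4 - 2*√2*√Z)
12*(s(4) + (-5)²) = 12*((4 - 2*√2*√4) + (-5)²) = 12*((4 - 2*√2*2) + 25) = 12*((4 - 4*√2) + 25) = 12*(29 - 4*√2) = 348 - 48*√2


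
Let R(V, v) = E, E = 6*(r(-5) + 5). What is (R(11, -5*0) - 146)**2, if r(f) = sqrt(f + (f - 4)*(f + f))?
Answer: 16516 - 1392*sqrt(85) ≈ 3682.4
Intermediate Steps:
r(f) = sqrt(f + 2*f*(-4 + f)) (r(f) = sqrt(f + (-4 + f)*(2*f)) = sqrt(f + 2*f*(-4 + f)))
E = 30 + 6*sqrt(85) (E = 6*(sqrt(-5*(-7 + 2*(-5))) + 5) = 6*(sqrt(-5*(-7 - 10)) + 5) = 6*(sqrt(-5*(-17)) + 5) = 6*(sqrt(85) + 5) = 6*(5 + sqrt(85)) = 30 + 6*sqrt(85) ≈ 85.317)
R(V, v) = 30 + 6*sqrt(85)
(R(11, -5*0) - 146)**2 = ((30 + 6*sqrt(85)) - 146)**2 = (-116 + 6*sqrt(85))**2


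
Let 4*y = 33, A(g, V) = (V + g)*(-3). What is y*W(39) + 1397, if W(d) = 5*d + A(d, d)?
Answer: 4301/4 ≈ 1075.3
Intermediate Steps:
A(g, V) = -3*V - 3*g
y = 33/4 (y = (¼)*33 = 33/4 ≈ 8.2500)
W(d) = -d (W(d) = 5*d + (-3*d - 3*d) = 5*d - 6*d = -d)
y*W(39) + 1397 = 33*(-1*39)/4 + 1397 = (33/4)*(-39) + 1397 = -1287/4 + 1397 = 4301/4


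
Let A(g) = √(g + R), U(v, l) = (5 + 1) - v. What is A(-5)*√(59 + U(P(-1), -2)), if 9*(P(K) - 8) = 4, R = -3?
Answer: 2*I*√1018/3 ≈ 21.271*I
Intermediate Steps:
P(K) = 76/9 (P(K) = 8 + (⅑)*4 = 8 + 4/9 = 76/9)
U(v, l) = 6 - v
A(g) = √(-3 + g) (A(g) = √(g - 3) = √(-3 + g))
A(-5)*√(59 + U(P(-1), -2)) = √(-3 - 5)*√(59 + (6 - 1*76/9)) = √(-8)*√(59 + (6 - 76/9)) = (2*I*√2)*√(59 - 22/9) = (2*I*√2)*√(509/9) = (2*I*√2)*(√509/3) = 2*I*√1018/3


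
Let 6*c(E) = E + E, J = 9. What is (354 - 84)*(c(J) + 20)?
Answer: 6210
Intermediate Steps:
c(E) = E/3 (c(E) = (E + E)/6 = (2*E)/6 = E/3)
(354 - 84)*(c(J) + 20) = (354 - 84)*((⅓)*9 + 20) = 270*(3 + 20) = 270*23 = 6210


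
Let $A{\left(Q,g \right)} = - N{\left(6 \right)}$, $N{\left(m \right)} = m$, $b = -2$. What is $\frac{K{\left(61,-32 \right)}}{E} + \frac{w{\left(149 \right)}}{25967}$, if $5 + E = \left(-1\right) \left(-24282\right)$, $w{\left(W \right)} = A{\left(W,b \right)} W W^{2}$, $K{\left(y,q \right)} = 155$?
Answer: $- \frac{481838442353}{630400859} \approx -764.34$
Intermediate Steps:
$A{\left(Q,g \right)} = -6$ ($A{\left(Q,g \right)} = \left(-1\right) 6 = -6$)
$w{\left(W \right)} = - 6 W^{3}$ ($w{\left(W \right)} = - 6 W W^{2} = - 6 W^{3}$)
$E = 24277$ ($E = -5 - -24282 = -5 + 24282 = 24277$)
$\frac{K{\left(61,-32 \right)}}{E} + \frac{w{\left(149 \right)}}{25967} = \frac{155}{24277} + \frac{\left(-6\right) 149^{3}}{25967} = 155 \cdot \frac{1}{24277} + \left(-6\right) 3307949 \cdot \frac{1}{25967} = \frac{155}{24277} - \frac{19847694}{25967} = - \frac{481838442353}{630400859}$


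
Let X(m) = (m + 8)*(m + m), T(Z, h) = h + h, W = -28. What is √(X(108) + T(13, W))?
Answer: 50*√10 ≈ 158.11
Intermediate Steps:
T(Z, h) = 2*h
X(m) = 2*m*(8 + m) (X(m) = (8 + m)*(2*m) = 2*m*(8 + m))
√(X(108) + T(13, W)) = √(2*108*(8 + 108) + 2*(-28)) = √(2*108*116 - 56) = √(25056 - 56) = √25000 = 50*√10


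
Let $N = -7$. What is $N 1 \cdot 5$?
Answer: $-35$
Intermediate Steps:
$N 1 \cdot 5 = \left(-7\right) 1 \cdot 5 = \left(-7\right) 5 = -35$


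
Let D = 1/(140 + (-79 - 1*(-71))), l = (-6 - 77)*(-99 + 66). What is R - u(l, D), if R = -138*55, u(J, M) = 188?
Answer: -7778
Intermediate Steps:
l = 2739 (l = -83*(-33) = 2739)
D = 1/132 (D = 1/(140 + (-79 + 71)) = 1/(140 - 8) = 1/132 ≈ 0.0075758)
R = -7590
R - u(l, D) = -7590 - 1*188 = -7590 - 188 = -7778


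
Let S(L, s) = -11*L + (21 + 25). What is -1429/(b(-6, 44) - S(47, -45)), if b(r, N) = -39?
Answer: -1429/432 ≈ -3.3079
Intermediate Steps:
S(L, s) = 46 - 11*L (S(L, s) = -11*L + 46 = 46 - 11*L)
-1429/(b(-6, 44) - S(47, -45)) = -1429/(-39 - (46 - 11*47)) = -1429/(-39 - (46 - 517)) = -1429/(-39 - 1*(-471)) = -1429/(-39 + 471) = -1429/432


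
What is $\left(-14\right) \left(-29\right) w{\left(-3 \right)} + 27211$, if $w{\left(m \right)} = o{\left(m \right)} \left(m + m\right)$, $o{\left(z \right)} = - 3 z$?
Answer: $5287$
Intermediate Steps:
$w{\left(m \right)} = - 6 m^{2}$ ($w{\left(m \right)} = - 3 m \left(m + m\right) = - 3 m 2 m = - 6 m^{2}$)
$\left(-14\right) \left(-29\right) w{\left(-3 \right)} + 27211 = \left(-14\right) \left(-29\right) \left(- 6 \left(-3\right)^{2}\right) + 27211 = 406 \left(\left(-6\right) 9\right) + 27211 = 406 \left(-54\right) + 27211 = -21924 + 27211 = 5287$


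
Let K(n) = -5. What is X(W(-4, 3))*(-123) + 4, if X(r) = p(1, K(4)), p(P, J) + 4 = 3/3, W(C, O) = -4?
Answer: 373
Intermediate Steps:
p(P, J) = -3 (p(P, J) = -4 + 3/3 = -4 + 3*(⅓) = -4 + 1 = -3)
X(r) = -3
X(W(-4, 3))*(-123) + 4 = -3*(-123) + 4 = 369 + 4 = 373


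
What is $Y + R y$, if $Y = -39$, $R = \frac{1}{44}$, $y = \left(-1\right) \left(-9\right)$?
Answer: $- \frac{1707}{44} \approx -38.795$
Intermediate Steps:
$y = 9$
$R = \frac{1}{44} \approx 0.022727$
$Y + R y = -39 + \frac{1}{44} \cdot 9 = -39 + \frac{9}{44} = - \frac{1707}{44}$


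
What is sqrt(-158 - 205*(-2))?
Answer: 6*sqrt(7) ≈ 15.875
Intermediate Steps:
sqrt(-158 - 205*(-2)) = sqrt(-158 + 410) = sqrt(252) = 6*sqrt(7)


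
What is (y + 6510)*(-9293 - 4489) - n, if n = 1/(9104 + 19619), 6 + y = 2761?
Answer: -3667646476291/28723 ≈ -1.2769e+8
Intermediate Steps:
y = 2755 (y = -6 + 2761 = 2755)
n = 1/28723 ≈ 3.4815e-5
(y + 6510)*(-9293 - 4489) - n = (2755 + 6510)*(-9293 - 4489) - 1*1/28723 = 9265*(-13782) - 1/28723 = -127690230 - 1/28723 = -3667646476291/28723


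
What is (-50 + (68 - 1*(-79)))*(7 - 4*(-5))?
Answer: 2619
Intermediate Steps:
(-50 + (68 - 1*(-79)))*(7 - 4*(-5)) = (-50 + (68 + 79))*(7 + 20) = (-50 + 147)*27 = 97*27 = 2619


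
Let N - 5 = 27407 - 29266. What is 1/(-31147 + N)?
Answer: -1/33001 ≈ -3.0302e-5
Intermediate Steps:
N = -1854 (N = 5 + (27407 - 29266) = 5 - 1859 = -1854)
1/(-31147 + N) = 1/(-31147 - 1854) = 1/(-33001) = -1/33001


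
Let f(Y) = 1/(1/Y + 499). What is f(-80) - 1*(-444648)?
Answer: 17749903592/39919 ≈ 4.4465e+5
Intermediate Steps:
f(Y) = 1/(499 + 1/Y)
f(-80) - 1*(-444648) = -80/(1 + 499*(-80)) - 1*(-444648) = -80/(1 - 39920) + 444648 = -80/(-39919) + 444648 = -80*(-1/39919) + 444648 = 80/39919 + 444648 = 17749903592/39919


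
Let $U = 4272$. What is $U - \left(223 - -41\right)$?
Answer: $4008$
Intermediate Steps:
$U - \left(223 - -41\right) = 4272 - \left(223 - -41\right) = 4272 - \left(223 + 41\right) = 4272 - 264 = 4008$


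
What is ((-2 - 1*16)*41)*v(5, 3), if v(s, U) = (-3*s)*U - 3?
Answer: 35424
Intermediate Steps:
v(s, U) = -3 - 3*U*s (v(s, U) = -3*U*s - 3 = -3 - 3*U*s)
((-2 - 1*16)*41)*v(5, 3) = ((-2 - 1*16)*41)*(-3 - 3*3*5) = ((-2 - 16)*41)*(-3 - 45) = -18*41*(-48) = -738*(-48) = 35424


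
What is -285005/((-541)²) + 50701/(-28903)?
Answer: -3296674128/1208479849 ≈ -2.7280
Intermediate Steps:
-285005/((-541)²) + 50701/(-28903) = -285005/292681 + 50701*(-1/28903) = -285005*1/292681 - 7243/4129 = -285005/292681 - 7243/4129 = -3296674128/1208479849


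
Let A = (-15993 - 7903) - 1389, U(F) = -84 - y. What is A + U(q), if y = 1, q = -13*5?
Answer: -25370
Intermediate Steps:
q = -65
U(F) = -85 (U(F) = -84 - 1*1 = -84 - 1 = -85)
A = -25285 (A = -23896 - 1389 = -25285)
A + U(q) = -25285 - 85 = -25370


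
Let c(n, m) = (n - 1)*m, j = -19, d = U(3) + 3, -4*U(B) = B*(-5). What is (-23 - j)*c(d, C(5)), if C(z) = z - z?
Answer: 0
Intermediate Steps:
U(B) = 5*B/4 (U(B) = -B*(-5)/4 = -(-5)*B/4 = 5*B/4)
C(z) = 0
d = 27/4 (d = (5/4)*3 + 3 = 15/4 + 3 = 27/4 ≈ 6.7500)
c(n, m) = m*(-1 + n) (c(n, m) = (-1 + n)*m = m*(-1 + n))
(-23 - j)*c(d, C(5)) = (-23 - 1*(-19))*(0*(-1 + 27/4)) = (-23 + 19)*(0*(23/4)) = -4*0 = 0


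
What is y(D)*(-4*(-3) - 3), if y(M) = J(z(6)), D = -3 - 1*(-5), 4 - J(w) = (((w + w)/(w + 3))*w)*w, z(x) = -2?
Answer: 180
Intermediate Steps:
J(w) = 4 - 2*w**3/(3 + w) (J(w) = 4 - ((w + w)/(w + 3))*w*w = 4 - ((2*w)/(3 + w))*w*w = 4 - (2*w/(3 + w))*w*w = 4 - 2*w**2/(3 + w)*w = 4 - 2*w**3/(3 + w))
D = 2 (D = -3 + 5 = 2)
y(M) = 20 (y(M) = 2*(6 - 1*(-2)**3 + 2*(-2))/(3 - 2) = 2*(6 - 1*(-8) - 4)/1 = 2*1*(6 + 8 - 4) = 2*1*10 = 20)
y(D)*(-4*(-3) - 3) = 20*(-4*(-3) - 3) = 20*(12 - 3) = 20*9 = 180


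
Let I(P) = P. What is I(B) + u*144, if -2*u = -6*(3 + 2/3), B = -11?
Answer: 1573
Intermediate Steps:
u = 11 (u = -(-3)*(3 + 2/3) = -(-3)*11/3 = -1/2*(-22) = 11)
I(B) + u*144 = -11 + 11*144 = -11 + 1584 = 1573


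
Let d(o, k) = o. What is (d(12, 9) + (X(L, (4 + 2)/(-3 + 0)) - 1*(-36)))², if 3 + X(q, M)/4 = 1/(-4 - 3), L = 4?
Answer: 61504/49 ≈ 1255.2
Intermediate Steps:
X(q, M) = -88/7 (X(q, M) = -12 + 4/(-4 - 3) = -12 + 4/(-7) = -12 + 4*(-⅐) = -12 - 4/7 = -88/7)
(d(12, 9) + (X(L, (4 + 2)/(-3 + 0)) - 1*(-36)))² = (12 + (-88/7 - 1*(-36)))² = (12 + (-88/7 + 36))² = (12 + 164/7)² = (248/7)² = 61504/49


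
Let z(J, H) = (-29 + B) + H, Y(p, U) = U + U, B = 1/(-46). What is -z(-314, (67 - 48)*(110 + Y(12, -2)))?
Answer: -91309/46 ≈ -1985.0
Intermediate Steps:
B = -1/46 ≈ -0.021739
Y(p, U) = 2*U
z(J, H) = -1335/46 + H (z(J, H) = (-29 - 1/46) + H = -1335/46 + H)
-z(-314, (67 - 48)*(110 + Y(12, -2))) = -(-1335/46 + (67 - 48)*(110 + 2*(-2))) = -(-1335/46 + 19*(110 - 4)) = -(-1335/46 + 19*106) = -(-1335/46 + 2014) = -1*91309/46 = -91309/46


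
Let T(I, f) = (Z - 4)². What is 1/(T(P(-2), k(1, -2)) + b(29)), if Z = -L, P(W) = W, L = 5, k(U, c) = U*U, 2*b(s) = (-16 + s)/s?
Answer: 58/4711 ≈ 0.012312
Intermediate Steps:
b(s) = (-16 + s)/(2*s) (b(s) = ((-16 + s)/s)/2 = (-16 + s)/(2*s))
k(U, c) = U²
Z = -5 (Z = -1*5 = -5)
T(I, f) = 81 (T(I, f) = (-5 - 4)² = (-9)² = 81)
1/(T(P(-2), k(1, -2)) + b(29)) = 1/(81 + (½)*(-16 + 29)/29) = 1/(81 + (½)*(1/29)*13) = 1/(81 + 13/58) = 1/(4711/58) = 58/4711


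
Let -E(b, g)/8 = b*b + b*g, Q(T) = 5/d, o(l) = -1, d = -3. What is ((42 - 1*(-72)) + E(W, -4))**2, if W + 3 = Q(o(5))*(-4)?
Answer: 1240996/81 ≈ 15321.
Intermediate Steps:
Q(T) = -5/3 (Q(T) = 5/(-3) = 5*(-1/3) = -5/3)
W = 11/3 (W = -3 - 5/3*(-4) = -3 + 20/3 = 11/3 ≈ 3.6667)
E(b, g) = -8*b**2 - 8*b*g (E(b, g) = -8*(b*b + b*g) = -8*(b**2 + b*g) = -8*b**2 - 8*b*g)
((42 - 1*(-72)) + E(W, -4))**2 = ((42 - 1*(-72)) - 8*11/3*(11/3 - 4))**2 = ((42 + 72) - 8*11/3*(-1/3))**2 = (114 + 88/9)**2 = (1114/9)**2 = 1240996/81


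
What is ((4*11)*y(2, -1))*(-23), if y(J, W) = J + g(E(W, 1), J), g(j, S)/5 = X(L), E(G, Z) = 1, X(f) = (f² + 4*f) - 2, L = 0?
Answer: 8096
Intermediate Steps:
X(f) = -2 + f² + 4*f
g(j, S) = -10 (g(j, S) = 5*(-2 + 0² + 4*0) = 5*(-2 + 0 + 0) = 5*(-2) = -10)
y(J, W) = -10 + J (y(J, W) = J - 10 = -10 + J)
((4*11)*y(2, -1))*(-23) = ((4*11)*(-10 + 2))*(-23) = (44*(-8))*(-23) = -352*(-23) = 8096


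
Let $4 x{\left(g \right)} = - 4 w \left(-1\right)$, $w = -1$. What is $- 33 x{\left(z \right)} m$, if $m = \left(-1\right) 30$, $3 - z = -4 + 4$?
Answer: $-990$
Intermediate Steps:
$z = 3$ ($z = 3 - \left(-4 + 4\right) = 3 - 0 = 3 + 0 = 3$)
$x{\left(g \right)} = -1$ ($x{\left(g \right)} = \frac{\left(-4\right) \left(-1\right) \left(-1\right)}{4} = \frac{4 \left(-1\right)}{4} = \frac{1}{4} \left(-4\right) = -1$)
$m = -30$
$- 33 x{\left(z \right)} m = \left(-33\right) \left(-1\right) \left(-30\right) = 33 \left(-30\right) = -990$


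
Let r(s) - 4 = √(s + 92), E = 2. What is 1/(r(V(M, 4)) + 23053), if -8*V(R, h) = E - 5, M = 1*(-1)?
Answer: 184456/4253001253 - 2*√1478/4253001253 ≈ 4.3353e-5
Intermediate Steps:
M = -1
V(R, h) = 3/8 (V(R, h) = -(2 - 5)/8 = -⅛*(-3) = 3/8)
r(s) = 4 + √(92 + s) (r(s) = 4 + √(s + 92) = 4 + √(92 + s))
1/(r(V(M, 4)) + 23053) = 1/((4 + √(92 + 3/8)) + 23053) = 1/((4 + √(739/8)) + 23053) = 1/((4 + √1478/4) + 23053) = 1/(23057 + √1478/4)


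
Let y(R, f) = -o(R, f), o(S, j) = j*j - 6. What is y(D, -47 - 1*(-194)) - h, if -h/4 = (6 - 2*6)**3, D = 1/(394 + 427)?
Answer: -22467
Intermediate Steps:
o(S, j) = -6 + j**2 (o(S, j) = j**2 - 6 = -6 + j**2)
D = 1/821 ≈ 0.0012180
h = 864 (h = -4*(6 - 2*6)**3 = -4*(6 - 12)**3 = -4*(-6)**3 = -4*(-216) = 864)
y(R, f) = 6 - f**2 (y(R, f) = -(-6 + f**2) = 6 - f**2)
y(D, -47 - 1*(-194)) - h = (6 - (-47 - 1*(-194))**2) - 1*864 = (6 - (-47 + 194)**2) - 864 = (6 - 1*147**2) - 864 = (6 - 1*21609) - 864 = (6 - 21609) - 864 = -21603 - 864 = -22467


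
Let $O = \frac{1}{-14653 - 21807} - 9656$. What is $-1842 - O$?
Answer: $\frac{284898441}{36460} \approx 7814.0$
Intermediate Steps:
$O = - \frac{352057761}{36460}$ ($O = \frac{1}{-36460} - 9656 = - \frac{1}{36460} - 9656 = - \frac{352057761}{36460} \approx -9656.0$)
$-1842 - O = -1842 - - \frac{352057761}{36460} = -1842 + \frac{352057761}{36460} = \frac{284898441}{36460}$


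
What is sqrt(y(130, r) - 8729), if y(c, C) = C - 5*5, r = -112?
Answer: I*sqrt(8866) ≈ 94.159*I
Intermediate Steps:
y(c, C) = -25 + C (y(c, C) = C - 25 = -25 + C)
sqrt(y(130, r) - 8729) = sqrt((-25 - 112) - 8729) = sqrt(-137 - 8729) = sqrt(-8866) = I*sqrt(8866)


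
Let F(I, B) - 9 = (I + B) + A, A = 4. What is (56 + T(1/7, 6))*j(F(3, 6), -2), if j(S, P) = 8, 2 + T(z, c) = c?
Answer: 480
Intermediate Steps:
T(z, c) = -2 + c
F(I, B) = 13 + B + I (F(I, B) = 9 + ((I + B) + 4) = 9 + ((B + I) + 4) = 9 + (4 + B + I) = 13 + B + I)
(56 + T(1/7, 6))*j(F(3, 6), -2) = (56 + (-2 + 6))*8 = (56 + 4)*8 = 60*8 = 480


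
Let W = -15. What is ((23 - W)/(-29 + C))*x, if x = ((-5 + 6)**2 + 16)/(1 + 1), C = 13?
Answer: -323/16 ≈ -20.188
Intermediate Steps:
x = 17/2 (x = (1**2 + 16)/2 = (1 + 16)*(1/2) = 17*(1/2) = 17/2 ≈ 8.5000)
((23 - W)/(-29 + C))*x = ((23 - 1*(-15))/(-29 + 13))*(17/2) = ((23 + 15)/(-16))*(17/2) = (38*(-1/16))*(17/2) = -19/8*17/2 = -323/16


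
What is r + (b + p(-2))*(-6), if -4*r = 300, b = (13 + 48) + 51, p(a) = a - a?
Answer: -747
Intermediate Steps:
p(a) = 0
b = 112 (b = 61 + 51 = 112)
r = -75 (r = -¼*300 = -75)
r + (b + p(-2))*(-6) = -75 + (112 + 0)*(-6) = -75 + 112*(-6) = -75 - 672 = -747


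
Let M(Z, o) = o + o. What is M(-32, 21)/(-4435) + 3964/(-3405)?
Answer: -708934/604047 ≈ -1.1736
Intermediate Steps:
M(Z, o) = 2*o
M(-32, 21)/(-4435) + 3964/(-3405) = (2*21)/(-4435) + 3964/(-3405) = 42*(-1/4435) + 3964*(-1/3405) = -42/4435 - 3964/3405 = -708934/604047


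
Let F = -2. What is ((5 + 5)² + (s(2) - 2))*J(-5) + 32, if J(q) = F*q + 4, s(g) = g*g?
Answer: 1460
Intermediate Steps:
s(g) = g²
J(q) = 4 - 2*q (J(q) = -2*q + 4 = 4 - 2*q)
((5 + 5)² + (s(2) - 2))*J(-5) + 32 = ((5 + 5)² + (2² - 2))*(4 - 2*(-5)) + 32 = (10² + (4 - 2))*(4 + 10) + 32 = (100 + 2)*14 + 32 = 102*14 + 32 = 1428 + 32 = 1460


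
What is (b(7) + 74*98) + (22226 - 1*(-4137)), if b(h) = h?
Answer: 33622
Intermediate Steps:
(b(7) + 74*98) + (22226 - 1*(-4137)) = (7 + 74*98) + (22226 - 1*(-4137)) = (7 + 7252) + (22226 + 4137) = 7259 + 26363 = 33622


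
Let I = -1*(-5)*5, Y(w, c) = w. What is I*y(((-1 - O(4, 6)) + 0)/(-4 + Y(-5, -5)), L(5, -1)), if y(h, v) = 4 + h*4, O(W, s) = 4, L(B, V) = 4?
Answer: 1400/9 ≈ 155.56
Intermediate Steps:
y(h, v) = 4 + 4*h
I = 25 (I = 5*5 = 25)
I*y(((-1 - O(4, 6)) + 0)/(-4 + Y(-5, -5)), L(5, -1)) = 25*(4 + 4*(((-1 - 1*4) + 0)/(-4 - 5))) = 25*(4 + 4*(((-1 - 4) + 0)/(-9))) = 25*(4 + 4*((-5 + 0)*(-⅑))) = 25*(4 + 4*(-5*(-⅑))) = 25*(4 + 4*(5/9)) = 25*(4 + 20/9) = 25*(56/9) = 1400/9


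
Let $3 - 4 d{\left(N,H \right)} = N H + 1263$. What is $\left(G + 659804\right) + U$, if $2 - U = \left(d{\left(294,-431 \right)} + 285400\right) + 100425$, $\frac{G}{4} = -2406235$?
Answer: $- \frac{18764645}{2} \approx -9.3823 \cdot 10^{6}$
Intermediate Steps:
$G = -9624940$ ($G = 4 \left(-2406235\right) = -9624940$)
$d{\left(N,H \right)} = -315 - \frac{H N}{4}$ ($d{\left(N,H \right)} = \frac{3}{4} - \frac{N H + 1263}{4} = \frac{3}{4} - \frac{H N + 1263}{4} = \frac{3}{4} - \frac{1263 + H N}{4} = \frac{3}{4} - \left(\frac{1263}{4} + \frac{H N}{4}\right) = -315 - \frac{H N}{4}$)
$U = - \frac{834373}{2}$ ($U = 2 - \left(\left(\left(-315 - \left(- \frac{431}{4}\right) 294\right) + 285400\right) + 100425\right) = 2 - \left(\left(\left(-315 + \frac{63357}{2}\right) + 285400\right) + 100425\right) = 2 - \left(\left(\frac{62727}{2} + 285400\right) + 100425\right) = 2 - \left(\frac{633527}{2} + 100425\right) = 2 - \frac{834377}{2} = - \frac{834373}{2} \approx -4.1719 \cdot 10^{5}$)
$\left(G + 659804\right) + U = \left(-9624940 + 659804\right) - \frac{834373}{2} = -8965136 - \frac{834373}{2} = - \frac{18764645}{2}$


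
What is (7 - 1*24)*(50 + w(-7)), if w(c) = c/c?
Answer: -867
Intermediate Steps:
w(c) = 1
(7 - 1*24)*(50 + w(-7)) = (7 - 1*24)*(50 + 1) = (7 - 24)*51 = -17*51 = -867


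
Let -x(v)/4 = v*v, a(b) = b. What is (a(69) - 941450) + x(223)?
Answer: -1140297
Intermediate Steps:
x(v) = -4*v² (x(v) = -4*v*v = -4*v²)
(a(69) - 941450) + x(223) = (69 - 941450) - 4*223² = -941381 - 4*49729 = -941381 - 198916 = -1140297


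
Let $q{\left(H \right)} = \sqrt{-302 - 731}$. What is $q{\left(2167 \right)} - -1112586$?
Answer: $1112586 + i \sqrt{1033} \approx 1.1126 \cdot 10^{6} + 32.14 i$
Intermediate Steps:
$q{\left(H \right)} = i \sqrt{1033}$ ($q{\left(H \right)} = \sqrt{-1033} = i \sqrt{1033}$)
$q{\left(2167 \right)} - -1112586 = i \sqrt{1033} - -1112586 = i \sqrt{1033} + 1112586 = 1112586 + i \sqrt{1033}$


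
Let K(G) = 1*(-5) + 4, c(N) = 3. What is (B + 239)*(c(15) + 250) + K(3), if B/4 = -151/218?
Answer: 6514388/109 ≈ 59765.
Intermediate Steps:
B = -302/109 (B = 4*(-151/218) = -302/109 ≈ -2.7706)
K(G) = -1 (K(G) = -5 + 4 = -1)
(B + 239)*(c(15) + 250) + K(3) = (-302/109 + 239)*(3 + 250) - 1 = (25749/109)*253 - 1 = 6514497/109 - 1 = 6514388/109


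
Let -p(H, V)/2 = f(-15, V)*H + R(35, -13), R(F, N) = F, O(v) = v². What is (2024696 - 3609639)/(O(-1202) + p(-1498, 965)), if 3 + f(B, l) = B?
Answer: -1584943/1390806 ≈ -1.1396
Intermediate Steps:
f(B, l) = -3 + B
p(H, V) = -70 + 36*H (p(H, V) = -2*((-3 - 15)*H + 35) = -2*(-18*H + 35) = -2*(35 - 18*H) = -70 + 36*H)
(2024696 - 3609639)/(O(-1202) + p(-1498, 965)) = (2024696 - 3609639)/((-1202)² + (-70 + 36*(-1498))) = -1584943/(1444804 + (-70 - 53928)) = -1584943/(1444804 - 53998) = -1584943/1390806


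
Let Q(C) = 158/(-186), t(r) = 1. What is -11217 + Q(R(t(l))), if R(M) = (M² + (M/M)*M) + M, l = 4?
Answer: -1043260/93 ≈ -11218.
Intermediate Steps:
R(M) = M² + 2*M (R(M) = (M² + 1*M) + M = (M² + M) + M = (M + M²) + M = M² + 2*M)
Q(C) = -79/93 (Q(C) = 158*(-1/186) = -79/93)
-11217 + Q(R(t(l))) = -11217 - 79/93 = -1043260/93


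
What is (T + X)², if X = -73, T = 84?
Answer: 121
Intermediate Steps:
(T + X)² = (84 - 73)² = 11² = 121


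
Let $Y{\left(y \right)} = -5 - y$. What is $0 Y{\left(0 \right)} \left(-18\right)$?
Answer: $0$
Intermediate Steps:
$0 Y{\left(0 \right)} \left(-18\right) = 0 \left(-5 - 0\right) \left(-18\right) = 0 \left(-5 + 0\right) \left(-18\right) = 0 \left(-5\right) \left(-18\right) = 0 \left(-18\right) = 0$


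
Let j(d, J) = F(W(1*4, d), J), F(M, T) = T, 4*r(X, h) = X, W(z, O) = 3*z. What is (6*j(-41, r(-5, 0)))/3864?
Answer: -5/2576 ≈ -0.0019410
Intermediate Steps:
r(X, h) = X/4
j(d, J) = J
(6*j(-41, r(-5, 0)))/3864 = (6*((1/4)*(-5)))/3864 = (6*(-5/4))*(1/3864) = -15/2*1/3864 = -5/2576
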